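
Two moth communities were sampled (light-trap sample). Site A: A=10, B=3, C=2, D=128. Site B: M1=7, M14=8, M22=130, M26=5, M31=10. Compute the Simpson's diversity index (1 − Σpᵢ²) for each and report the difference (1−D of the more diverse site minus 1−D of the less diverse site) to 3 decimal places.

Site A: N=143, proportions 0.06993, 0.02098, 0.01399, 0.8951, giving 1−D = 0.19326 (working shown to 5 dp, full precision carried).
Site B: N=160, proportions 0.04375, 0.05, 0.8125, 0.03125, 0.0625, giving 1−D = 0.33055.
Difference = |0.19326 − 0.33055| = 0.13729, i.e. 0.137 to 3 decimal places.

0.137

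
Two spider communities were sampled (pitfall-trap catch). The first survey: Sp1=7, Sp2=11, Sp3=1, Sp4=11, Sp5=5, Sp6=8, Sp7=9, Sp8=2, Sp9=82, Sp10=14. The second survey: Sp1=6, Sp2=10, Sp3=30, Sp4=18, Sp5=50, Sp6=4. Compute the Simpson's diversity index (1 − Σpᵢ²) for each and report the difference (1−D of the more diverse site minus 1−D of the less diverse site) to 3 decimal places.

The first survey: N=150, proportions 0.04667, 0.07333, 0.00667, 0.07333, 0.03333, 0.05333, 0.06, 0.01333, 0.54667, 0.09333, giving 1−D = 0.67173 (working shown to 5 dp, full precision carried).
The second survey: N=118, proportions 0.05085, 0.08475, 0.25424, 0.15254, 0.42373, 0.0339, giving 1−D = 0.72163.
Difference = |0.67173 − 0.72163| = 0.04990, i.e. 0.050 to 3 decimal places.

0.050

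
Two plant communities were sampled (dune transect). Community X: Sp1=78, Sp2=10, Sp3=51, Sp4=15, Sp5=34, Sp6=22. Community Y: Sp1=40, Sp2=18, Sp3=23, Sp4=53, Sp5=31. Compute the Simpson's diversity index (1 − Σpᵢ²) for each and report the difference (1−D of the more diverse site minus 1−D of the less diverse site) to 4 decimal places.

Community X: N=210, proportions 0.371429, 0.047619, 0.242857, 0.071429, 0.161905, 0.104762, giving 1−D = 0.758503 (working shown to 6 dp, full precision carried).
Community Y: N=165, proportions 0.242424, 0.109091, 0.139394, 0.321212, 0.187879, giving 1−D = 0.771423.
Difference = |0.758503 − 0.771423| = 0.012920, i.e. 0.0129 to 4 decimal places.

0.0129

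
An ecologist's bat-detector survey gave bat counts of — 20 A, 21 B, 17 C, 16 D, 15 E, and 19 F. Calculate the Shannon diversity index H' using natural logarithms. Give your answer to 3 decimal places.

1.785

Total N = 20+21+17+16+15+19 = 108, so the proportions are 0.18519, 0.19444, 0.15741, 0.14815, 0.13889, 0.17593 (working shown to 5 dp, full precision carried).
Each pᵢ ln pᵢ term: 0.18519×(-1.68640)=-0.31230, 0.19444×(-1.63761)=-0.31842, 0.15741×(-1.84892)=-0.29103, 0.14815×(-1.90954)=-0.28290, 0.13889×(-1.97408)=-0.27418, 0.17593×(-1.73769)=-0.30571.
Sum = -1.78453, so H' = 1.785.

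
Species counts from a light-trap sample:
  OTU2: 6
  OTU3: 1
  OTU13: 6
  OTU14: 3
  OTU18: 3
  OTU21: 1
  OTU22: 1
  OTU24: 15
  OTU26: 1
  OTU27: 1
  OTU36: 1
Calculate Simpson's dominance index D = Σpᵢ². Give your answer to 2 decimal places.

Total N = 6+1+6+3+3+1+1+15+1+1+1 = 39, so the proportions are 0.1538, 0.0256, 0.1538, 0.0769, 0.0769, 0.0256, 0.0256, 0.3846, 0.0256, 0.0256, 0.0256 (working shown to 4 dp, full precision carried).
D = 0.1538² + 0.0256² + 0.1538² + 0.0769² + 0.0769² + 0.0256² + 0.0256² + 0.3846² + 0.0256² + 0.0256² + 0.0256² = 0.0237 + 0.0007 + 0.0237 + 0.0059 + 0.0059 + 0.0007 + 0.0007 + 0.1479 + 0.0007 + 0.0007 + 0.0007 = 0.2110.
To 2 decimal places, D = 0.21.

0.21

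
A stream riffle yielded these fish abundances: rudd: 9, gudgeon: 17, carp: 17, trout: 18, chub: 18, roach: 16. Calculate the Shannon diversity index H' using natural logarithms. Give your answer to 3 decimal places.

1.769

Total N = 9+17+17+18+18+16 = 95, so the proportions are 0.09474, 0.17895, 0.17895, 0.18947, 0.18947, 0.16842 (working shown to 5 dp, full precision carried).
Each pᵢ ln pᵢ term: 0.09474×(-2.35665)=-0.22326, 0.17895×(-1.72066)=-0.30791, 0.17895×(-1.72066)=-0.30791, 0.18947×(-1.66351)=-0.31519, 0.18947×(-1.66351)=-0.31519, 0.16842×(-1.78129)=-0.30001.
Sum = -1.76947, so H' = 1.769.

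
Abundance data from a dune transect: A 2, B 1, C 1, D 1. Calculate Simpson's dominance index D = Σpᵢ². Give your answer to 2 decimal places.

Total N = 2+1+1+1 = 5, so the proportions are 0.4, 0.2, 0.2, 0.2 (working shown to 4 dp, full precision carried).
D = 0.4² + 0.2² + 0.2² + 0.2² = 0.1600 + 0.0400 + 0.0400 + 0.0400 = 0.2800.
To 2 decimal places, D = 0.28.

0.28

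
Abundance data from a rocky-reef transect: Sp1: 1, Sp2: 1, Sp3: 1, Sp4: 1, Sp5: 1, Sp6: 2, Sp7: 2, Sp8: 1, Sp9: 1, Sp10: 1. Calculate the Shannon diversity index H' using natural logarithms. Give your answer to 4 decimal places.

2.2539

Total N = 1+1+1+1+1+2+2+1+1+1 = 12, so the proportions are 0.083333, 0.083333, 0.083333, 0.083333, 0.083333, 0.166667, 0.166667, 0.083333, 0.083333, 0.083333 (working shown to 6 dp, full precision carried).
Each pᵢ ln pᵢ term: 0.083333×(-2.484907)=-0.207076, 0.083333×(-2.484907)=-0.207076, 0.083333×(-2.484907)=-0.207076, 0.083333×(-2.484907)=-0.207076, 0.083333×(-2.484907)=-0.207076, 0.166667×(-1.791759)=-0.298627, 0.166667×(-1.791759)=-0.298627, 0.083333×(-2.484907)=-0.207076, 0.083333×(-2.484907)=-0.207076, 0.083333×(-2.484907)=-0.207076.
Sum = -2.253858, so H' = 2.2539.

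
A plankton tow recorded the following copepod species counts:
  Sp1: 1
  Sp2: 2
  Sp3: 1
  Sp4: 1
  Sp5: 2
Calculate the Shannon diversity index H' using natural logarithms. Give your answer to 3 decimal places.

1.550

Total N = 1+2+1+1+2 = 7, so the proportions are 0.14286, 0.28571, 0.14286, 0.14286, 0.28571 (working shown to 5 dp, full precision carried).
Each pᵢ ln pᵢ term: 0.14286×(-1.94591)=-0.27799, 0.28571×(-1.25276)=-0.35793, 0.14286×(-1.94591)=-0.27799, 0.14286×(-1.94591)=-0.27799, 0.28571×(-1.25276)=-0.35793.
Sum = -1.54983, so H' = 1.550.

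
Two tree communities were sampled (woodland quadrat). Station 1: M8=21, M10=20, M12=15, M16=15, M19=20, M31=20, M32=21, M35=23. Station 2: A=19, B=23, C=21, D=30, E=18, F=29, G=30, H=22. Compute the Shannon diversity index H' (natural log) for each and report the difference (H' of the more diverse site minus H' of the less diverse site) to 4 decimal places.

0.0085

Station 1: N=155, proportions 0.1354839, 0.1290323, 0.0967742, 0.0967742, 0.1290323, 0.1290323, 0.1354839, 0.1483871, giving H' = 2.0694138 (working shown to 7 dp, full precision carried).
Station 2: N=192, proportions 0.0989583, 0.1197917, 0.109375, 0.15625, 0.09375, 0.1510417, 0.15625, 0.1145833, giving H' = 2.0608874.
Difference = |2.0694138 − 2.0608874| = 0.0085264, i.e. 0.0085 to 4 decimal places.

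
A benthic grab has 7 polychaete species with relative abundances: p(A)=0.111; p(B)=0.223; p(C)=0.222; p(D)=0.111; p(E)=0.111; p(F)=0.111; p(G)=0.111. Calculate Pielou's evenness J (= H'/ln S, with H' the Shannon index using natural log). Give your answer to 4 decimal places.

0.9706

H' = −Σ pᵢ ln pᵢ = −((-0.244003) + (-0.334630) + (-0.334127) + (-0.244003) + (-0.244003) + (-0.244003) + (-0.244003)) = 1.888772 (working shown to 6 dp, full precision carried).
With S = 7 species, ln S = 1.945910, so J = 1.888772/1.945910 = 0.970637, i.e. 0.9706 to 4 decimal places.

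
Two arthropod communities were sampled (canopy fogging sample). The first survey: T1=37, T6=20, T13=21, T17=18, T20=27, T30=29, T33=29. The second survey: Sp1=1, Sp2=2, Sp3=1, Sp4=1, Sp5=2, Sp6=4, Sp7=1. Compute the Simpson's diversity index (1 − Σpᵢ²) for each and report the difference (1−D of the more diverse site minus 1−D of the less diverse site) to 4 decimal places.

0.0435

The first survey: N=181, proportions 0.20441989, 0.110497238, 0.116022099, 0.099447514, 0.149171271, 0.160220994, 0.160220994, giving 1−D = 0.849058332 (working shown to 9 dp, full precision carried).
The second survey: N=12, proportions 0.083333333, 0.166666667, 0.083333333, 0.083333333, 0.166666667, 0.333333333, 0.083333333, giving 1−D = 0.805555556.
Difference = |0.849058332 − 0.805555556| = 0.043502776, i.e. 0.0435 to 4 decimal places.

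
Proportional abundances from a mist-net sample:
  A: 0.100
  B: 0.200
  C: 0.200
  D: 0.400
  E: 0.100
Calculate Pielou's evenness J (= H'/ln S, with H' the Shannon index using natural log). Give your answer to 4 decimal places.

H' = −Σ pᵢ ln pᵢ = −((-0.230259) + (-0.321888) + (-0.321888) + (-0.366516) + (-0.230259)) = 1.470808 (working shown to 6 dp, full precision carried).
With S = 5 species, ln S = 1.609438, so J = 1.470808/1.609438 = 0.913865, i.e. 0.9139 to 4 decimal places.

0.9139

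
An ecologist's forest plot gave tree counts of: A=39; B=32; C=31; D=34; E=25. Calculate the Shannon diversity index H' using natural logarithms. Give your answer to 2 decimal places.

1.60

Total N = 39+32+31+34+25 = 161, so the proportions are 0.2422, 0.1988, 0.1925, 0.2112, 0.1553 (working shown to 4 dp, full precision carried).
Each pᵢ ln pᵢ term: 0.2422×(-1.4178)=-0.3435, 0.1988×(-1.6157)=-0.3211, 0.1925×(-1.6474)=-0.3172, 0.2112×(-1.5550)=-0.3284, 0.1553×(-1.8625)=-0.2892.
Sum = -1.5994, so H' = 1.60.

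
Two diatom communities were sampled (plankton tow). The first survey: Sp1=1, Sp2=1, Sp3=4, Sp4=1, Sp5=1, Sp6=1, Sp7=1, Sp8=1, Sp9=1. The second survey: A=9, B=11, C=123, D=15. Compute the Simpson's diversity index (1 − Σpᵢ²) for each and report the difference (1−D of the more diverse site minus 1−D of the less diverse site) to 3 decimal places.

The first survey: N=12, proportions 0.08333, 0.08333, 0.33333, 0.08333, 0.08333, 0.08333, 0.08333, 0.08333, 0.08333, giving 1−D = 0.83333 (working shown to 5 dp, full precision carried).
The second survey: N=158, proportions 0.05696, 0.06962, 0.77848, 0.09494, giving 1−D = 0.37686.
Difference = |0.83333 − 0.37686| = 0.45647, i.e. 0.456 to 3 decimal places.

0.456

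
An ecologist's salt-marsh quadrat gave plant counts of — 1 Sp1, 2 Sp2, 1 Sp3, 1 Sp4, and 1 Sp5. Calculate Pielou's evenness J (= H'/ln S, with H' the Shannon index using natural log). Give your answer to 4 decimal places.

Total N = 1+2+1+1+1 = 6, so the proportions are 0.166667, 0.333333, 0.166667, 0.166667, 0.166667 (working shown to 6 dp, full precision carried).
H' = −Σ pᵢ ln pᵢ = −((-0.298627) + (-0.366204) + (-0.298627) + (-0.298627) + (-0.298627)) = 1.560710.
With S = 5 species, ln S = 1.609438, so J = 1.560710/1.609438 = 0.969724, i.e. 0.9697 to 4 decimal places.

0.9697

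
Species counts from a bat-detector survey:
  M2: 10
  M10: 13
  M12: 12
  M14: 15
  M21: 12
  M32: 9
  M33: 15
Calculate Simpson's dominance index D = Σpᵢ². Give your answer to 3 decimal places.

0.147

Total N = 10+13+12+15+12+9+15 = 86, so the proportions are 0.11628, 0.15116, 0.13953, 0.17442, 0.13953, 0.10465, 0.17442 (working shown to 5 dp, full precision carried).
D = 0.11628² + 0.15116² + 0.13953² + 0.17442² + 0.13953² + 0.10465² + 0.17442² = 0.01352 + 0.02285 + 0.01947 + 0.03042 + 0.01947 + 0.01095 + 0.03042 = 0.14711.
To 3 decimal places, D = 0.147.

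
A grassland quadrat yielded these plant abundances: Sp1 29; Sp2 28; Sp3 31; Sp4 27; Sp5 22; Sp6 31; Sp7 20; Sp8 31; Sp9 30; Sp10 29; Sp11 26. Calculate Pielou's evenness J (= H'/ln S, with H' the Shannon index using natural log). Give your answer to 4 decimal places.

0.9964

Total N = 29+28+31+27+22+31+20+31+30+29+26 = 304, so the proportions are 0.095395, 0.092105, 0.101974, 0.088816, 0.072368, 0.101974, 0.065789, 0.101974, 0.098684, 0.095395, 0.085526 (working shown to 6 dp, full precision carried).
H' = −Σ pᵢ ln pᵢ = −((-0.224152) + (-0.219655) + (-0.232810) + (-0.215040) + (-0.190038) + (-0.232810) + (-0.179033) + (-0.232810) + (-0.228536) + (-0.224152) + (-0.210303)) = 2.389339.
With S = 11 species, ln S = 2.397895, so J = 2.389339/2.397895 = 0.996432, i.e. 0.9964 to 4 decimal places.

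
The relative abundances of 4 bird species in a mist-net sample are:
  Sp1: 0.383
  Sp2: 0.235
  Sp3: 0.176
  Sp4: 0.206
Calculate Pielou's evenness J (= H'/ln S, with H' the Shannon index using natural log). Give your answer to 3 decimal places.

H' = −Σ pᵢ ln pᵢ = −((-0.36757) + (-0.34032) + (-0.30576) + (-0.32546)) = 1.33911 (working shown to 5 dp, full precision carried).
With S = 4 species, ln S = 1.38629, so J = 1.33911/1.38629 = 0.96596, i.e. 0.966 to 3 decimal places.

0.966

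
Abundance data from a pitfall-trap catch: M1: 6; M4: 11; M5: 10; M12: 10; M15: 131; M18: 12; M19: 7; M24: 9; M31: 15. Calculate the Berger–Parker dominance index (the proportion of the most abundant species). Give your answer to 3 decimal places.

0.621

Total N = 6+11+10+10+131+12+7+9+15 = 211, so the proportions are 0.02844, 0.05213, 0.04739, 0.04739, 0.62085, 0.05687, 0.03318, 0.04265, 0.07109 (working shown to 5 dp, full precision carried).
The largest proportion is 0.62085, i.e. d = 0.621 to 3 decimal places.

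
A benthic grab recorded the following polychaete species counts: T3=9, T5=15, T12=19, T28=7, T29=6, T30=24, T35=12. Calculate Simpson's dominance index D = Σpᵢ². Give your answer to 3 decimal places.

Total N = 9+15+19+7+6+24+12 = 92, so the proportions are 0.09783, 0.16304, 0.20652, 0.07609, 0.06522, 0.26087, 0.13043 (working shown to 5 dp, full precision carried).
D = 0.09783² + 0.16304² + 0.20652² + 0.07609² + 0.06522² + 0.26087² + 0.13043² = 0.00957 + 0.02658 + 0.04265 + 0.00579 + 0.00425 + 0.06805 + 0.01701 = 0.17391.
To 3 decimal places, D = 0.174.

0.174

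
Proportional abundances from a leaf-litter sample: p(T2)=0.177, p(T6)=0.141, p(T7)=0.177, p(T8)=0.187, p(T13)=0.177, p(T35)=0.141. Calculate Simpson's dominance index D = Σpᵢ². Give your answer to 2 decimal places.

D = 0.177² + 0.141² + 0.177² + 0.187² + 0.177² + 0.141² = 0.0313 + 0.0199 + 0.0313 + 0.0350 + 0.0313 + 0.0199 = 0.1687 (working shown to 4 dp, full precision carried).
To 2 decimal places, D = 0.17.

0.17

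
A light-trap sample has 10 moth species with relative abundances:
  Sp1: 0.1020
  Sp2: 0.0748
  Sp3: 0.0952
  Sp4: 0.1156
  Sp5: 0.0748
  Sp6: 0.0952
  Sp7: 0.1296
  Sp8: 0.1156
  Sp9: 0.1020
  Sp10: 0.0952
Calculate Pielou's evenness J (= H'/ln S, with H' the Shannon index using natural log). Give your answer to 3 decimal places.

H' = −Σ pᵢ ln pᵢ = −((-0.23284) + (-0.19395) + (-0.22389) + (-0.24942) + (-0.19395) + (-0.22389) + (-0.26481) + (-0.24942) + (-0.23284) + (-0.22389)) = 2.28891 (working shown to 5 dp, full precision carried).
With S = 10 species, ln S = 2.30259, so J = 2.28891/2.30259 = 0.99406, i.e. 0.994 to 3 decimal places.

0.994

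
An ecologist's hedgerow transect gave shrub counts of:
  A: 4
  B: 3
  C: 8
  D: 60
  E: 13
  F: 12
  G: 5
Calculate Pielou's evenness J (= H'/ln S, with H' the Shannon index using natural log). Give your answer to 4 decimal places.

0.7161

Total N = 4+3+8+60+13+12+5 = 105, so the proportions are 0.038095, 0.028571, 0.07619, 0.571429, 0.12381, 0.114286, 0.047619 (working shown to 6 dp, full precision carried).
H' = −Σ pᵢ ln pᵢ = −((-0.124483) + (-0.101581) + (-0.196154) + (-0.319780) + (-0.258639) + (-0.247892) + (-0.144977)) = 1.393507.
With S = 7 species, ln S = 1.945910, so J = 1.393507/1.945910 = 0.716121, i.e. 0.7161 to 4 decimal places.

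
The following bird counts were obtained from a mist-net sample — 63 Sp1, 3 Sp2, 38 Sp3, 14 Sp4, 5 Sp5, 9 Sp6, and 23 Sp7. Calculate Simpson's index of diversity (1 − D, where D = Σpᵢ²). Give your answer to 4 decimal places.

0.7397

Total N = 63+3+38+14+5+9+23 = 155, so the proportions are 0.406452, 0.019355, 0.245161, 0.090323, 0.032258, 0.058065, 0.148387 (working shown to 6 dp, full precision carried).
D = 0.406452² + 0.019355² + 0.245161² + 0.090323² + 0.032258² + 0.058065² + 0.148387² = 0.165203 + 0.000375 + 0.060104 + 0.008158 + 0.001041 + 0.003371 + 0.022019 = 0.260271.
So 1 − D = 0.739729, i.e. 0.7397 to 4 decimal places.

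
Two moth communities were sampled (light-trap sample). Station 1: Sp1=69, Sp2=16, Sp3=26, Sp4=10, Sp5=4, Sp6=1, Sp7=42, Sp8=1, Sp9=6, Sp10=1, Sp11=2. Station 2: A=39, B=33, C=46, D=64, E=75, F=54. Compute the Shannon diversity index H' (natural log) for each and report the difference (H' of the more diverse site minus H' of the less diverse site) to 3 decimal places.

0.049

Station 1: N=178, proportions 0.3876404, 0.0898876, 0.1460674, 0.0561798, 0.0224719, 0.005618, 0.2359551, 0.005618, 0.0337079, 0.005618, 0.011236, giving H' = 1.7047314 (working shown to 7 dp, full precision carried).
Station 2: N=311, proportions 0.1254019, 0.1061093, 0.14791, 0.2057878, 0.2411576, 0.1736334, giving H' = 1.7534057.
Difference = |1.7047314 − 1.7534057| = 0.0486743, i.e. 0.049 to 3 decimal places.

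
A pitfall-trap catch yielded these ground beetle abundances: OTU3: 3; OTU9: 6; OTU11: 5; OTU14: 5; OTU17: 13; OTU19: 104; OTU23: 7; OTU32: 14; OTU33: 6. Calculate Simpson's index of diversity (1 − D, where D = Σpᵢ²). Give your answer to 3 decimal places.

Total N = 3+6+5+5+13+104+7+14+6 = 163, so the proportions are 0.0184, 0.03681, 0.03067, 0.03067, 0.07975, 0.63804, 0.04294, 0.08589, 0.03681 (working shown to 5 dp, full precision carried).
D = 0.0184² + 0.03681² + 0.03067² + 0.03067² + 0.07975² + 0.63804² + 0.04294² + 0.08589² + 0.03681² = 0.00034 + 0.00135 + 0.00094 + 0.00094 + 0.00636 + 0.40709 + 0.00184 + 0.00738 + 0.00135 = 0.42760.
So 1 − D = 0.57240, i.e. 0.572 to 3 decimal places.

0.572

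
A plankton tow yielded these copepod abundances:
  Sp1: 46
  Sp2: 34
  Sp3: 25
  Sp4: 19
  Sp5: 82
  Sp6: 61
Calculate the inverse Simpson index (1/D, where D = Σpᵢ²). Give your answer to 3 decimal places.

Total N = 46+34+25+19+82+61 = 267, so the proportions are 0.1722846, 0.1273408, 0.093633, 0.071161, 0.3071161, 0.2284644 (working shown to 7 dp, full precision carried).
D = 0.1722846² + 0.1273408² + 0.093633² + 0.071161² + 0.3071161² + 0.2284644² = 0.0296820 + 0.0162157 + 0.0087671 + 0.0050639 + 0.0943203 + 0.0521960 = 0.2062450.
So 1/D = 4.84860, i.e. 4.849 to 3 decimal places.

4.849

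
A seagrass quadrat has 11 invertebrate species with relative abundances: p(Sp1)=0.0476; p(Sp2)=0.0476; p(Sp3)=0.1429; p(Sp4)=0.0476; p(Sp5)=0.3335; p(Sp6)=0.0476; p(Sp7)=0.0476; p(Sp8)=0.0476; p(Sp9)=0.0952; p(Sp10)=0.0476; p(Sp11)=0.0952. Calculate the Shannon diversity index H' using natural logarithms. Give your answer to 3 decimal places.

Each pᵢ ln pᵢ term (working shown to 5 dp, full precision carried): 0.0476×(-3.04492)=-0.14494, 0.0476×(-3.04492)=-0.14494, 0.1429×(-1.94561)=-0.27803, 0.0476×(-3.04492)=-0.14494, 0.3335×(-1.09811)=-0.36622, 0.0476×(-3.04492)=-0.14494, 0.0476×(-3.04492)=-0.14494, 0.0476×(-3.04492)=-0.14494, 0.0952×(-2.35178)=-0.22389, 0.0476×(-3.04492)=-0.14494, 0.0952×(-2.35178)=-0.22389.
Sum = -2.10659, so H' = 2.107.

2.107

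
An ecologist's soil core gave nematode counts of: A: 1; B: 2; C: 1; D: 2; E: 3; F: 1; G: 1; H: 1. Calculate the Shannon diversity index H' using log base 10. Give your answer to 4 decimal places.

Total N = 1+2+1+2+3+1+1+1 = 12, so the proportions are 0.083333, 0.166667, 0.083333, 0.166667, 0.25, 0.083333, 0.083333, 0.083333 (working shown to 6 dp, full precision carried).
Each pᵢ log₁₀ pᵢ term: 0.083333×(-1.079181)=-0.089932, 0.166667×(-0.778151)=-0.129692, 0.083333×(-1.079181)=-0.089932, 0.166667×(-0.778151)=-0.129692, 0.25×(-0.602060)=-0.150515, 0.083333×(-1.079181)=-0.089932, 0.083333×(-1.079181)=-0.089932, 0.083333×(-1.079181)=-0.089932.
Sum = -0.859558, so H' = 0.8596.

0.8596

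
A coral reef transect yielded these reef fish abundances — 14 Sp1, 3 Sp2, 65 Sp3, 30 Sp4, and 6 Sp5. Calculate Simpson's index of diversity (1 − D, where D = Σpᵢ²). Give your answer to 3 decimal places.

0.615

Total N = 14+3+65+30+6 = 118, so the proportions are 0.11864, 0.02542, 0.55085, 0.25424, 0.05085 (working shown to 5 dp, full precision carried).
D = 0.11864² + 0.02542² + 0.55085² + 0.25424² + 0.05085² = 0.01408 + 0.00065 + 0.30343 + 0.06464 + 0.00259 = 0.38538.
So 1 − D = 0.61462, i.e. 0.615 to 3 decimal places.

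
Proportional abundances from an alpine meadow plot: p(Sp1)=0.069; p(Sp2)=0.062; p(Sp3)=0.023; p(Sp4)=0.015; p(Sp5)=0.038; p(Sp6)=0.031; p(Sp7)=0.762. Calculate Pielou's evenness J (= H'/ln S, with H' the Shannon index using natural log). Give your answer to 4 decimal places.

0.4860

H' = −Σ pᵢ ln pᵢ = −((-0.184482) + (-0.172398) + (-0.086762) + (-0.062996) + (-0.124266) + (-0.107687) + (-0.207118)) = 0.945709 (working shown to 6 dp, full precision carried).
With S = 7 species, ln S = 1.945910, so J = 0.945709/1.945910 = 0.485998, i.e. 0.4860 to 4 decimal places.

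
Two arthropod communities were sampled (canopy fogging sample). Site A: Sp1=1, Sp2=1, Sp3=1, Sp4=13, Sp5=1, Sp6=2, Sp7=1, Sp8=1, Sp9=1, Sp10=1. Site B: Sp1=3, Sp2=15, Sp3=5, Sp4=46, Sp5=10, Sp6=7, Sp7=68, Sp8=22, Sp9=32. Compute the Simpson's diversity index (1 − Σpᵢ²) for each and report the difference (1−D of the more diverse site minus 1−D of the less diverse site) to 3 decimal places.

Site A: N=23, proportions 0.043478, 0.043478, 0.043478, 0.565217, 0.043478, 0.086957, 0.043478, 0.043478, 0.043478, 0.043478, giving 1−D = 0.657845 (working shown to 6 dp, full precision carried).
Site B: N=208, proportions 0.014423, 0.072115, 0.024038, 0.221154, 0.048077, 0.033654, 0.326923, 0.105769, 0.153846, giving 1−D = 0.799926.
Difference = |0.657845 − 0.799926| = 0.142081, i.e. 0.142 to 3 decimal places.

0.142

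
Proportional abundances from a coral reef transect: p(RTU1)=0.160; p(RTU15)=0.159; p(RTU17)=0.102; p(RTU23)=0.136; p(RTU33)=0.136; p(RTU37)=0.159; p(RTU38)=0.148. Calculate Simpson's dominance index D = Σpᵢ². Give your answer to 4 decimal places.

D = 0.16² + 0.159² + 0.102² + 0.136² + 0.136² + 0.159² + 0.148² = 0.025600 + 0.025281 + 0.010404 + 0.018496 + 0.018496 + 0.025281 + 0.021904 = 0.145462 (working shown to 6 dp, full precision carried).
To 4 decimal places, D = 0.1455.

0.1455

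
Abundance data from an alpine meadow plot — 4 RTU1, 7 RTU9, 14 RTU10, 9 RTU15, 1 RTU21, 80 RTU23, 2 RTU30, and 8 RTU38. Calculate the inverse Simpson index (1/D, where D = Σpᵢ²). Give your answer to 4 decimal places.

Total N = 4+7+14+9+1+80+2+8 = 125, so the proportions are 0.032, 0.056, 0.112, 0.072, 0.008, 0.64, 0.016, 0.064 (working shown to 7 dp, full precision carried).
D = 0.032² + 0.056² + 0.112² + 0.072² + 0.008² + 0.64² + 0.016² + 0.064² = 0.0010240 + 0.0031360 + 0.0125440 + 0.0051840 + 0.0000640 + 0.4096000 + 0.0002560 + 0.0040960 = 0.4359040.
So 1/D = 2.294083, i.e. 2.2941 to 4 decimal places.

2.2941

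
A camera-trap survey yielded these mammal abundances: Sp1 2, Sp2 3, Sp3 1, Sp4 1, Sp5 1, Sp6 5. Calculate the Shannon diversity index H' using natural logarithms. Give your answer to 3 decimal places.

Total N = 2+3+1+1+1+5 = 13, so the proportions are 0.15385, 0.23077, 0.07692, 0.07692, 0.07692, 0.38462 (working shown to 5 dp, full precision carried).
Each pᵢ ln pᵢ term: 0.15385×(-1.87180)=-0.28797, 0.23077×(-1.46634)=-0.33839, 0.07692×(-2.56495)=-0.19730, 0.07692×(-2.56495)=-0.19730, 0.07692×(-2.56495)=-0.19730, 0.38462×(-0.95551)=-0.36750.
Sum = -1.58577, so H' = 1.586.

1.586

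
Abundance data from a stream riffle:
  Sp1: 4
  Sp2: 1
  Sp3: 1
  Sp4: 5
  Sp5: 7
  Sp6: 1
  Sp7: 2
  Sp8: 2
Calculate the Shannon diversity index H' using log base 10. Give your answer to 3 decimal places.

0.796

Total N = 4+1+1+5+7+1+2+2 = 23, so the proportions are 0.17391, 0.04348, 0.04348, 0.21739, 0.30435, 0.04348, 0.08696, 0.08696 (working shown to 5 dp, full precision carried).
Each pᵢ log₁₀ pᵢ term: 0.17391×(-0.75967)=-0.13212, 0.04348×(-1.36173)=-0.05921, 0.04348×(-1.36173)=-0.05921, 0.21739×(-0.66276)=-0.14408, 0.30435×(-0.51663)=-0.15724, 0.04348×(-1.36173)=-0.05921, 0.08696×(-1.06070)=-0.09223, 0.08696×(-1.06070)=-0.09223.
Sum = -0.79551, so H' = 0.796.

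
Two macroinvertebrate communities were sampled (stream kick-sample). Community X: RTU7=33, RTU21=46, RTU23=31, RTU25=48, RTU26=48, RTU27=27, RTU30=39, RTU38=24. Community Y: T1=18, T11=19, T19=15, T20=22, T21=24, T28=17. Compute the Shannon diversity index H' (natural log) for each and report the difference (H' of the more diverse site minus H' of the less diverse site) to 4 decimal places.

Community X: N=296, proportions 0.111486, 0.155405, 0.10473, 0.162162, 0.162162, 0.091216, 0.131757, 0.081081, giving H' = 2.049377 (working shown to 6 dp, full precision carried).
Community Y: N=115, proportions 0.156522, 0.165217, 0.130435, 0.191304, 0.208696, 0.147826, giving H' = 1.779431.
Difference = |2.049377 − 1.779431| = 0.269946, i.e. 0.2699 to 4 decimal places.

0.2699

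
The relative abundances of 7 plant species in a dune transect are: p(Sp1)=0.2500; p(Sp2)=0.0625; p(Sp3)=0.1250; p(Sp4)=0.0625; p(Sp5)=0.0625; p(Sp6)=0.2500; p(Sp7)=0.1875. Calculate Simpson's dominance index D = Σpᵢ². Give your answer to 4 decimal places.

0.1875

D = 0.25² + 0.0625² + 0.125² + 0.0625² + 0.0625² + 0.25² + 0.1875² = 0.062500 + 0.003906 + 0.015625 + 0.003906 + 0.003906 + 0.062500 + 0.035156 = 0.187500 (working shown to 6 dp, full precision carried).
To 4 decimal places, D = 0.1875.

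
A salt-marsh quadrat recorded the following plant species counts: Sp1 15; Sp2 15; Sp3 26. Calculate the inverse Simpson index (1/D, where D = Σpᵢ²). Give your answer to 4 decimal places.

Total N = 15+15+26 = 56, so the proportions are 0.2678571, 0.2678571, 0.4642857 (working shown to 7 dp, full precision carried).
D = 0.2678571² + 0.2678571² + 0.4642857² = 0.0717474 + 0.0717474 + 0.2155612 = 0.3590561.
So 1/D = 2.785080, i.e. 2.7851 to 4 decimal places.

2.7851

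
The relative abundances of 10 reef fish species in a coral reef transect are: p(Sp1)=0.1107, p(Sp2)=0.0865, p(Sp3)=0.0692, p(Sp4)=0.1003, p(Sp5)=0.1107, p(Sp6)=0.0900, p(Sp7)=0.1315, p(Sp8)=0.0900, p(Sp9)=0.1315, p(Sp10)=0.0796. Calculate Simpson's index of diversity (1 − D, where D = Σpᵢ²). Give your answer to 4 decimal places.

0.8960

D = 0.1107² + 0.0865² + 0.0692² + 0.1003² + 0.1107² + 0.09² + 0.1315² + 0.09² + 0.1315² + 0.0796² = 0.012254 + 0.007482 + 0.004789 + 0.010060 + 0.012254 + 0.008100 + 0.017292 + 0.008100 + 0.017292 + 0.006336 = 0.103961 (working shown to 6 dp, full precision carried).
So 1 − D = 0.896039, i.e. 0.8960 to 4 decimal places.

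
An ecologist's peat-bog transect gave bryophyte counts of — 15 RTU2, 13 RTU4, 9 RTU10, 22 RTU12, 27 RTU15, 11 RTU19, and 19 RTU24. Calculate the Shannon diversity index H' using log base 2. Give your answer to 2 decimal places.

2.72

Total N = 15+13+9+22+27+11+19 = 116, so the proportions are 0.1293, 0.1121, 0.0776, 0.1897, 0.2328, 0.0948, 0.1638 (working shown to 4 dp, full precision carried).
Each pᵢ log₂ pᵢ term: 0.1293×(-2.9511)=-0.3816, 0.1121×(-3.1575)=-0.3539, 0.0776×(-3.6881)=-0.2861, 0.1897×(-2.3985)=-0.4549, 0.2328×(-2.1031)=-0.4895, 0.0948×(-3.3985)=-0.3223, 0.1638×(-2.6101)=-0.4275.
Sum = -2.7158, so H' = 2.72.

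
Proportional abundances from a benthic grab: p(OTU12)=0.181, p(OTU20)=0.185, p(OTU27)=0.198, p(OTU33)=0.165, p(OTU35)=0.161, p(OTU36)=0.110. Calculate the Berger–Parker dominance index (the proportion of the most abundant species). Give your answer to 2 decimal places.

0.20

The largest proportion is 0.198, i.e. d = 0.20 to 2 decimal places.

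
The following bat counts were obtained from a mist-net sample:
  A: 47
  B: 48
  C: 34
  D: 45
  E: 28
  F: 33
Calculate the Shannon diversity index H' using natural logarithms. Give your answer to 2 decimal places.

1.77

Total N = 47+48+34+45+28+33 = 235, so the proportions are 0.2, 0.2043, 0.1447, 0.1915, 0.1191, 0.1404 (working shown to 4 dp, full precision carried).
Each pᵢ ln pᵢ term: 0.2×(-1.6094)=-0.3219, 0.2043×(-1.5884)=-0.3244, 0.1447×(-1.9332)=-0.2797, 0.1915×(-1.6529)=-0.3165, 0.1191×(-2.1274)=-0.2535, 0.1404×(-1.9631)=-0.2757.
Sum = -1.7717, so H' = 1.77.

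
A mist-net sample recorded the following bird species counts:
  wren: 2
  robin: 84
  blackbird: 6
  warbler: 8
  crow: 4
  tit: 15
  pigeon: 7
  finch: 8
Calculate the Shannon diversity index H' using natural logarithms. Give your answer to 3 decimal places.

1.335

Total N = 2+84+6+8+4+15+7+8 = 134, so the proportions are 0.01493, 0.62687, 0.04478, 0.0597, 0.02985, 0.11194, 0.05224, 0.0597 (working shown to 5 dp, full precision carried).
Each pᵢ ln pᵢ term: 0.01493×(-4.20469)=-0.06276, 0.62687×(-0.46702)=-0.29276, 0.04478×(-3.10608)=-0.13908, 0.0597×(-2.81840)=-0.16826, 0.02985×(-3.51155)=-0.10482, 0.11194×(-2.18979)=-0.24513, 0.05224×(-2.95193)=-0.15421, 0.0597×(-2.81840)=-0.16826.
Sum = -1.33527, so H' = 1.335.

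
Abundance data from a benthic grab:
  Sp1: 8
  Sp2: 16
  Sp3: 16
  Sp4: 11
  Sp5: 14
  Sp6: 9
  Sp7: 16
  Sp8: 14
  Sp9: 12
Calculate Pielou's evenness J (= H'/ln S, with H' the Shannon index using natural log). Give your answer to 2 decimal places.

0.99

Total N = 8+16+16+11+14+9+16+14+12 = 116, so the proportions are 0.069, 0.1379, 0.1379, 0.0948, 0.1207, 0.0776, 0.1379, 0.1207, 0.1034 (working shown to 4 dp, full precision carried).
H' = −Σ pᵢ ln pᵢ = −((-0.1844) + (-0.2732) + (-0.2732) + (-0.2234) + (-0.2552) + (-0.1983) + (-0.2732) + (-0.2552) + (-0.2347)) = 2.1710.
With S = 9 species, ln S = 2.1972, so J = 2.1710/2.1972 = 0.9881, i.e. 0.99 to 2 decimal places.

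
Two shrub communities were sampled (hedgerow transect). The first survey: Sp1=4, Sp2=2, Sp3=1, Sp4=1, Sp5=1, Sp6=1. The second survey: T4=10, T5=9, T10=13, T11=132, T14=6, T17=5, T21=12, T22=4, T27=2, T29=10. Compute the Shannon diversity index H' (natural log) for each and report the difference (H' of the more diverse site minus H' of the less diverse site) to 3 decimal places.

0.233

The first survey: N=10, proportions 0.4, 0.2, 0.1, 0.1, 0.1, 0.1, giving H' = 1.60944 (working shown to 5 dp, full precision carried).
The second survey: N=203, proportions 0.04926, 0.04433, 0.06404, 0.65025, 0.02956, 0.02463, 0.05911, 0.0197, 0.00985, 0.04926, giving H' = 1.37602.
Difference = |1.60944 − 1.37602| = 0.23342, i.e. 0.233 to 3 decimal places.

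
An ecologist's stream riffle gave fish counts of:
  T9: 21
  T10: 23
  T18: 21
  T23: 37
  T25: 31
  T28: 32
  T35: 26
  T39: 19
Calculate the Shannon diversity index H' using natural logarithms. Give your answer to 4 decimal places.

2.0538

Total N = 21+23+21+37+31+32+26+19 = 210, so the proportions are 0.1, 0.109524, 0.1, 0.17619, 0.147619, 0.152381, 0.12381, 0.090476 (working shown to 6 dp, full precision carried).
Each pᵢ ln pᵢ term: 0.1×(-2.302585)=-0.230259, 0.109524×(-2.211613)=-0.242224, 0.1×(-2.302585)=-0.230259, 0.17619×(-1.736190)=-0.305900, 0.147619×(-1.913120)=-0.282413, 0.152381×(-1.881372)=-0.286685, 0.12381×(-2.089011)=-0.258639, 0.090476×(-2.402669)=-0.217384.
Sum = -2.053763, so H' = 2.0538.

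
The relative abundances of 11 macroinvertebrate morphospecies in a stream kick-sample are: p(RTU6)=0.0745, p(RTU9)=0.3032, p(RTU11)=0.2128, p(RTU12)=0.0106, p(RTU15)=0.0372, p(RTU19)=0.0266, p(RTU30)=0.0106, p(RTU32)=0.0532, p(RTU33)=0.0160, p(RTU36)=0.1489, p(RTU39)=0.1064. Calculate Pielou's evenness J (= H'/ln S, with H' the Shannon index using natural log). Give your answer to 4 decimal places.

H' = −Σ pᵢ ln pᵢ = −((-0.193473) + (-0.361828) + (-0.329287) + (-0.048197) + (-0.122442) + (-0.096474) + (-0.048197) + (-0.156073) + (-0.066163) + (-0.283577) + (-0.238394)) = 1.944105 (working shown to 6 dp, full precision carried).
With S = 11 species, ln S = 2.397895, so J = 1.944105/2.397895 = 0.810755, i.e. 0.8108 to 4 decimal places.

0.8108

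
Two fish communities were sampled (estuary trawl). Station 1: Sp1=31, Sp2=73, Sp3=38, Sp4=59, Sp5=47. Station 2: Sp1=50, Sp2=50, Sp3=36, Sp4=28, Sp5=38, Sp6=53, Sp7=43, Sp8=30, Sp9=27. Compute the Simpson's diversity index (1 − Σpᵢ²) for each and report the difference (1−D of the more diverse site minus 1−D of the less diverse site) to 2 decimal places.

0.10

Station 1: N=248, proportions 0.125, 0.29435, 0.15323, 0.2379, 0.18952, giving 1−D = 0.78174 (working shown to 5 dp, full precision carried).
Station 2: N=355, proportions 0.14085, 0.14085, 0.10141, 0.07887, 0.10704, 0.1493, 0.12113, 0.08451, 0.07606, giving 1−D = 0.88248.
Difference = |0.78174 − 0.88248| = 0.10074, i.e. 0.10 to 2 decimal places.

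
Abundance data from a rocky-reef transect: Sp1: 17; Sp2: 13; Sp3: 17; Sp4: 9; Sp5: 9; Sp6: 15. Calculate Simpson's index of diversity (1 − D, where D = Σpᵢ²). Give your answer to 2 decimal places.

0.82

Total N = 17+13+17+9+9+15 = 80, so the proportions are 0.2125, 0.1625, 0.2125, 0.1125, 0.1125, 0.1875 (working shown to 4 dp, full precision carried).
D = 0.2125² + 0.1625² + 0.2125² + 0.1125² + 0.1125² + 0.1875² = 0.0452 + 0.0264 + 0.0452 + 0.0127 + 0.0127 + 0.0352 = 0.1772.
So 1 − D = 0.8228, i.e. 0.82 to 2 decimal places.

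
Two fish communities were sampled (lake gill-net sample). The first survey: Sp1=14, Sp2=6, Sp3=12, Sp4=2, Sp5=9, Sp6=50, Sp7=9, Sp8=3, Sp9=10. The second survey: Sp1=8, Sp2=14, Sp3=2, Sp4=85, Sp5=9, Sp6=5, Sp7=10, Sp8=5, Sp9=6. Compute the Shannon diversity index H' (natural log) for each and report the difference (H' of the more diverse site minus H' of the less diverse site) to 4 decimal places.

0.3031

The first survey: N=115, proportions 0.121739, 0.052174, 0.104348, 0.017391, 0.078261, 0.434783, 0.078261, 0.026087, 0.086957, giving H' = 1.785146 (working shown to 6 dp, full precision carried).
The second survey: N=144, proportions 0.055556, 0.097222, 0.013889, 0.590278, 0.0625, 0.034722, 0.069444, 0.034722, 0.041667, giving H' = 1.482037.
Difference = |1.785146 − 1.482037| = 0.303109, i.e. 0.3031 to 4 decimal places.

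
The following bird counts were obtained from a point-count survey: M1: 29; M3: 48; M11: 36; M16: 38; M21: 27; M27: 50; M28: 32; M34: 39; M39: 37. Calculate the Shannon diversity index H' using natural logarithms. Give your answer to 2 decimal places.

Total N = 29+48+36+38+27+50+32+39+37 = 336, so the proportions are 0.0863, 0.1429, 0.1071, 0.1131, 0.0804, 0.1488, 0.0952, 0.1161, 0.1101 (working shown to 4 dp, full precision carried).
Each pᵢ ln pᵢ term: 0.0863×(-2.4498)=-0.2114, 0.1429×(-1.9459)=-0.2780, 0.1071×(-2.2336)=-0.2393, 0.1131×(-2.1795)=-0.2465, 0.0804×(-2.5213)=-0.2026, 0.1488×(-1.9051)=-0.2835, 0.0952×(-2.3514)=-0.2239, 0.1161×(-2.1535)=-0.2500, 0.1101×(-2.2062)=-0.2429.
Sum = -2.1782, so H' = 2.18.

2.18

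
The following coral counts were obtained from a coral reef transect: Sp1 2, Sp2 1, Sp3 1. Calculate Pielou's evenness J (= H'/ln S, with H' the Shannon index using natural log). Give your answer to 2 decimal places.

0.95

Total N = 2+1+1 = 4, so the proportions are 0.5, 0.25, 0.25 (working shown to 4 dp, full precision carried).
H' = −Σ pᵢ ln pᵢ = −((-0.3466) + (-0.3466) + (-0.3466)) = 1.0397.
With S = 3 species, ln S = 1.0986, so J = 1.0397/1.0986 = 0.9464, i.e. 0.95 to 2 decimal places.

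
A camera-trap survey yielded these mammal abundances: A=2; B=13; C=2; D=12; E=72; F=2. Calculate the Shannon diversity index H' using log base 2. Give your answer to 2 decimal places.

Total N = 2+13+2+12+72+2 = 103, so the proportions are 0.0194, 0.1262, 0.0194, 0.1165, 0.699, 0.0194 (working shown to 4 dp, full precision carried).
Each pᵢ log₂ pᵢ term: 0.0194×(-5.6865)=-0.1104, 0.1262×(-2.9861)=-0.3769, 0.0194×(-5.6865)=-0.1104, 0.1165×(-3.1015)=-0.3613, 0.699×(-0.5166)=-0.3611, 0.0194×(-5.6865)=-0.1104.
Sum = -1.4306, so H' = 1.43.

1.43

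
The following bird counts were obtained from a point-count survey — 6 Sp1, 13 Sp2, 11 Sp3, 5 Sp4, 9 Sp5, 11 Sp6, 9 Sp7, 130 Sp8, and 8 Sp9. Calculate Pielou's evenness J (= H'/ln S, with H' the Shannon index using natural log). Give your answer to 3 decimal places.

Total N = 6+13+11+5+9+11+9+130+8 = 202, so the proportions are 0.0297, 0.06436, 0.05446, 0.02475, 0.04455, 0.05446, 0.04455, 0.64356, 0.0396 (working shown to 5 dp, full precision carried).
H' = −Σ pᵢ ln pᵢ = −((-0.10445) + (-0.17655) + (-0.15849) + (-0.09156) + (-0.13861) + (-0.15849) + (-0.13861) + (-0.28364) + (-0.12787)) = 1.37826.
With S = 9 species, ln S = 2.19722, so J = 1.37826/2.19722 = 0.62727, i.e. 0.627 to 3 decimal places.

0.627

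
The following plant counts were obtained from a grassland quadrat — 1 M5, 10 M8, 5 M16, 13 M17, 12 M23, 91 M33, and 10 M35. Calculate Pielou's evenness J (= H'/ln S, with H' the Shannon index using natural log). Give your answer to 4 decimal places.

Total N = 1+10+5+13+12+91+10 = 142, so the proportions are 0.007042, 0.070423, 0.035211, 0.091549, 0.084507, 0.640845, 0.070423 (working shown to 6 dp, full precision carried).
H' = −Σ pᵢ ln pᵢ = −((-0.034900) + (-0.186848) + (-0.117831) + (-0.218883) + (-0.208810) + (-0.285155) + (-0.186848)) = 1.239275.
With S = 7 species, ln S = 1.945910, so J = 1.239275/1.945910 = 0.636862, i.e. 0.6369 to 4 decimal places.

0.6369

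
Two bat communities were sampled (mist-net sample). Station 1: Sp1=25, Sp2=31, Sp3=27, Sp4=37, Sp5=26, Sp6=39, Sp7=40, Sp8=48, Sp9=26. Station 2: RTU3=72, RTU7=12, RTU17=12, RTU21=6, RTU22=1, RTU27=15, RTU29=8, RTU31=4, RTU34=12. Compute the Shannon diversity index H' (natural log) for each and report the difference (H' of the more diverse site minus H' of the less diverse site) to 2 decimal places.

0.53

Station 1: N=299, proportions 0.0836, 0.1037, 0.0903, 0.1237, 0.087, 0.1304, 0.1338, 0.1605, 0.087, giving H' = 2.1714 (working shown to 4 dp, full precision carried).
Station 2: N=142, proportions 0.507, 0.0845, 0.0845, 0.0423, 0.007, 0.1056, 0.0563, 0.0282, 0.0845, giving H' = 1.6394.
Difference = |2.1714 − 1.6394| = 0.5320, i.e. 0.53 to 2 decimal places.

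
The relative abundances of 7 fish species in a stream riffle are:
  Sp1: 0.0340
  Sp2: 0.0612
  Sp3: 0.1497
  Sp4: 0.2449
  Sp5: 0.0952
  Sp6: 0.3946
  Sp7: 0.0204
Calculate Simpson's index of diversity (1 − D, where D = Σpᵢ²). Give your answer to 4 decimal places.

0.7475

D = 0.034² + 0.0612² + 0.1497² + 0.2449² + 0.0952² + 0.3946² + 0.0204² = 0.001156 + 0.003745 + 0.022410 + 0.059976 + 0.009063 + 0.155709 + 0.000416 = 0.252476 (working shown to 6 dp, full precision carried).
So 1 − D = 0.747524, i.e. 0.7475 to 4 decimal places.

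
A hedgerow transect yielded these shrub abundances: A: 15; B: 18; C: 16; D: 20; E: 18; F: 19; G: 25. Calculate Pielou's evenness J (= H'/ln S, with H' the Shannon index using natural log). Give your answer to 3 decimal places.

0.994

Total N = 15+18+16+20+18+19+25 = 131, so the proportions are 0.1145, 0.1374, 0.12214, 0.15267, 0.1374, 0.14504, 0.19084 (working shown to 5 dp, full precision carried).
H' = −Σ pᵢ ln pᵢ = −((-0.24815) + (-0.27272) + (-0.25681) + (-0.28694) + (-0.27272) + (-0.28003) + (-0.31609)) = 1.93347.
With S = 7 species, ln S = 1.94591, so J = 1.93347/1.94591 = 0.99361, i.e. 0.994 to 3 decimal places.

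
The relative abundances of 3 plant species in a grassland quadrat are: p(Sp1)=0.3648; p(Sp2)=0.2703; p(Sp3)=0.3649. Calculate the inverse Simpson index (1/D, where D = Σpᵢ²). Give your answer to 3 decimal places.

D = 0.3648² + 0.2703² + 0.3649² = 0.133079 + 0.073062 + 0.133152 = 0.339293 (working shown to 6 dp, full precision carried).
So 1/D = 2.94730, i.e. 2.947 to 3 decimal places.

2.947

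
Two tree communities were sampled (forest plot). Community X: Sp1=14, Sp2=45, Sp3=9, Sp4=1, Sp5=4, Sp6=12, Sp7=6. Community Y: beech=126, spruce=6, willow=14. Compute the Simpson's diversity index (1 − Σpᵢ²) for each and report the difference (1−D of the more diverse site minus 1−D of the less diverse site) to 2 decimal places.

Community X: N=91, proportions 0.1538, 0.4945, 0.0989, 0.011, 0.044, 0.1319, 0.0659, giving 1−D = 0.6982 (working shown to 4 dp, full precision carried).
Community Y: N=146, proportions 0.863, 0.0411, 0.0959, giving 1−D = 0.2443.
Difference = |0.6982 − 0.2443| = 0.4539, i.e. 0.45 to 2 decimal places.

0.45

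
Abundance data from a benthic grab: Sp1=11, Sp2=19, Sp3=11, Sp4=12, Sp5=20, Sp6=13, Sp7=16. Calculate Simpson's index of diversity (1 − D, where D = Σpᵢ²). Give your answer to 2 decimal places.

Total N = 11+19+11+12+20+13+16 = 102, so the proportions are 0.1078, 0.1863, 0.1078, 0.1176, 0.1961, 0.1275, 0.1569 (working shown to 4 dp, full precision carried).
D = 0.1078² + 0.1863² + 0.1078² + 0.1176² + 0.1961² + 0.1275² + 0.1569² = 0.0116 + 0.0347 + 0.0116 + 0.0138 + 0.0384 + 0.0162 + 0.0246 = 0.1511.
So 1 − D = 0.8489, i.e. 0.85 to 2 decimal places.

0.85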